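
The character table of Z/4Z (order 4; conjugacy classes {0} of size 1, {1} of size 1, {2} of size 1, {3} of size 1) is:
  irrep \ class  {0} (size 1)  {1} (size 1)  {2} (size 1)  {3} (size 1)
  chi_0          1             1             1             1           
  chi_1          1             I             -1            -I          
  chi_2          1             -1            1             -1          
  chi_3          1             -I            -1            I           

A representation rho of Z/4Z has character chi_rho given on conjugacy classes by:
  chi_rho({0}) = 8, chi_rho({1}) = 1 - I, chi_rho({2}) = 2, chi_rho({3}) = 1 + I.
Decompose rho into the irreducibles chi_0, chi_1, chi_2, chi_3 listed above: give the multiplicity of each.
Multiplicities: chi_0: 3, chi_1: 1, chi_2: 2, chi_3: 2.

Use <chi_rho, chi> = (1/|G|) sum_C |C| * chi_rho(C) * conj(chi(C)) with |G| = 4 for each irreducible chi in the table:
  <chi_rho, chi_0> = (1/4)[1*(8)*conj(1) + 1*(1 - I)*conj(1) + 1*(2)*conj(1) + 1*(1 + I)*conj(1)]
      = (1/4)[(8) + (1 - I) + (2) + (1 + I)] = 12/4 = 3
  <chi_rho, chi_1> = (1/4)[1*(8)*conj(1) + 1*(1 - I)*conj(I) + 1*(2)*conj(-1) + 1*(1 + I)*conj(-I)]
      = (1/4)[(8) + (-1 - I) + (-2) + (-1 + I)] = 4/4 = 1
  <chi_rho, chi_2> = (1/4)[1*(8)*conj(1) + 1*(1 - I)*conj(-1) + 1*(2)*conj(1) + 1*(1 + I)*conj(-1)]
      = (1/4)[(8) + (-1 + I) + (2) + (-1 - I)] = 8/4 = 2
  <chi_rho, chi_3> = (1/4)[1*(8)*conj(1) + 1*(1 - I)*conj(-I) + 1*(2)*conj(-1) + 1*(1 + I)*conj(I)]
      = (1/4)[(8) + (1 + I) + (-2) + (1 - I)] = 8/4 = 2
(Exp terms are combined using exp(i*s)*conj(exp(i*t)) = exp(i*(s-t)), and sums of them are collapsed using the identity that for every m > 1 the m distinct m-th roots of unity sum to 0, e.g. 1 + exp(2*I*pi/3) + exp(-2*I*pi/3) = 0.)
Dimension check: dim(rho) = sum (mult * dim) = 3*1 + 1*1 + 2*1 + 2*1 = 8 = chi_rho(e) = 8.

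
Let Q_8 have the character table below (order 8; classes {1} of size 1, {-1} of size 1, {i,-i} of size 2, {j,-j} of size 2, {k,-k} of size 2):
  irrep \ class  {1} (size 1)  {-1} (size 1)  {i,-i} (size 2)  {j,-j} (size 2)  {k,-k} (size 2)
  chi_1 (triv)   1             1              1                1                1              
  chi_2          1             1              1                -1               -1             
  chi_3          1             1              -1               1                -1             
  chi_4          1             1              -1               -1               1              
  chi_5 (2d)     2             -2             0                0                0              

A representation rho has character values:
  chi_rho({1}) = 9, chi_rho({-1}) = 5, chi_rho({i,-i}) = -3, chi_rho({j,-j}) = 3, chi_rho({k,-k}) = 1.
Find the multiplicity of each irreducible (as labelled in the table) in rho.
Multiplicities: chi_1: 2, chi_2: 0, chi_3: 3, chi_4: 2, chi_5: 1.

Argument: Use <chi_rho, chi> = (1/|G|) sum_C |C| * chi_rho(C) * conj(chi(C)) with |G| = 8 for each irreducible chi in the table:
  <chi_rho, chi_1> = (1/8)[1*(9)*conj(1) + 1*(5)*conj(1) + 2*(-3)*conj(1) + 2*(3)*conj(1) + 2*(1)*conj(1)]
      = (1/8)[(9) + (5) + (-6) + (6) + (2)] = 16/8 = 2
  <chi_rho, chi_2> = (1/8)[1*(9)*conj(1) + 1*(5)*conj(1) + 2*(-3)*conj(1) + 2*(3)*conj(-1) + 2*(1)*conj(-1)]
      = (1/8)[(9) + (5) + (-6) + (-6) + (-2)] = 0/8 = 0
  <chi_rho, chi_3> = (1/8)[1*(9)*conj(1) + 1*(5)*conj(1) + 2*(-3)*conj(-1) + 2*(3)*conj(1) + 2*(1)*conj(-1)]
      = (1/8)[(9) + (5) + (6) + (6) + (-2)] = 24/8 = 3
  <chi_rho, chi_4> = (1/8)[1*(9)*conj(1) + 1*(5)*conj(1) + 2*(-3)*conj(-1) + 2*(3)*conj(-1) + 2*(1)*conj(1)]
      = (1/8)[(9) + (5) + (6) + (-6) + (2)] = 16/8 = 2
  <chi_rho, chi_5> = (1/8)[1*(9)*conj(2) + 1*(5)*conj(-2) + 2*(-3)*conj(0) + 2*(3)*conj(0) + 2*(1)*conj(0)]
      = (1/8)[(18) + (-10) + (0) + (0) + (0)] = 8/8 = 1
Dimension check: dim(rho) = sum (mult * dim) = 2*1 + 0*1 + 3*1 + 2*1 + 1*2 = 9 = chi_rho(e) = 9.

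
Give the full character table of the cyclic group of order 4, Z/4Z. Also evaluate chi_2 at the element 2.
Character table of Z/4Z (irreps indexed chi_0,...,chi_3 with chi_k(m) = zeta_4^(k*m), zeta_4 = exp(2*pi*i/4)):
  irrep \ class  {0} (size 1)  {1} (size 1)  {2} (size 1)  {3} (size 1)
  chi_0          1             1             1             1           
  chi_1          1             I             -1            -I          
  chi_2          1             -1            1             -1          
  chi_3          1             -I            -1            I           

Spot check: chi_2(2) = zeta_4^(2*2) = zeta_4^4 = 1.

Why: Z/4Z is abelian, so all 4 irreducible complex representations are 1-dimensional. They are given by chi_k(m) = zeta_4^(k*m) for k = 0,...,3. Row orthogonality: sum_m chi_k(m) conj(chi_l(m)) = 4 * [k = l].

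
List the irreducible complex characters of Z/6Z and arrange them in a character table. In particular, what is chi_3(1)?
Character table of Z/6Z (irreps indexed chi_0,...,chi_5 with chi_k(m) = zeta_6^(k*m), zeta_6 = exp(2*pi*i/6)):
  irrep \ class  {0} (size 1)  {1} (size 1)    {2} (size 1)    {3} (size 1)  {4} (size 1)    {5} (size 1)  
  chi_0          1             1               1               1             1               1             
  chi_1          1             exp(I*pi/3)     exp(2*I*pi/3)   -1            exp(-2*I*pi/3)  exp(-I*pi/3)  
  chi_2          1             exp(2*I*pi/3)   exp(-2*I*pi/3)  1             exp(2*I*pi/3)   exp(-2*I*pi/3)
  chi_3          1             -1              1               -1            1               -1            
  chi_4          1             exp(-2*I*pi/3)  exp(2*I*pi/3)   1             exp(-2*I*pi/3)  exp(2*I*pi/3) 
  chi_5          1             exp(-I*pi/3)    exp(-2*I*pi/3)  -1            exp(2*I*pi/3)   exp(I*pi/3)   

Spot check: chi_3(1) = zeta_6^(3*1) = zeta_6^3 = -1.

Working: Z/6Z is abelian, so all 6 irreducible complex representations are 1-dimensional. They are given by chi_k(m) = zeta_6^(k*m) for k = 0,...,5. Row orthogonality: sum_m chi_k(m) conj(chi_l(m)) = 6 * [k = l].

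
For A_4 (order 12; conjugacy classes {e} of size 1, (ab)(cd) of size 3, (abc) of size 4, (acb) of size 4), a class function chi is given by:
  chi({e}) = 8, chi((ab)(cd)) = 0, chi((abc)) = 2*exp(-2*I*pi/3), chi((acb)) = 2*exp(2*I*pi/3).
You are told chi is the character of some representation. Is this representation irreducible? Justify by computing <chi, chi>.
Not irreducible (reducible): <chi, chi> = 8 > 1.

Justification: <chi, chi> = (1/|G|) sum_C |C| * |chi(C)|^2 = (1/12)[1*|8|^2 + 3*|0|^2 + 4*|2*exp(-2*I*pi/3)|^2 + 4*|2*exp(2*I*pi/3)|^2]
  = (1/12)[(64) + (0) + (16) + (16)] = 96/12 = 8.
(Exp terms are combined using exp(i*s)*conj(exp(i*t)) = exp(i*(s-t)), and sums of them are collapsed using the identity that for every m > 1 the m distinct m-th roots of unity sum to 0, e.g. 1 + exp(2*I*pi/3) + exp(-2*I*pi/3) = 0.)
A character is irreducible iff <chi, chi> = 1, so this representation is reducible.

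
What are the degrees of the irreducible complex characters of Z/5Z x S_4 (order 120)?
Dimensions: 1, 1, 1, 1, 1, 1, 1, 1, 1, 1, 2, 2, 2, 2, 2, 3, 3, 3, 3, 3, 3, 3, 3, 3, 3

Reasoning: There are 25 irreducibles (= number of conjugacy classes). Their dimensions d_i satisfy sum d_i^2 = |G| = 120: 1 + 1 + 1 + 1 + 1 + 1 + 1 + 1 + 1 + 1 + 4 + 4 + 4 + 4 + 4 + 9 + 9 + 9 + 9 + 9 + 9 + 9 + 9 + 9 + 9 = 120. (For the product with Z/5Z: each of the 5 1-dim characters of Z/5Z tensors with each irrep of S_4, giving 5 copies of each S_4-dimension.)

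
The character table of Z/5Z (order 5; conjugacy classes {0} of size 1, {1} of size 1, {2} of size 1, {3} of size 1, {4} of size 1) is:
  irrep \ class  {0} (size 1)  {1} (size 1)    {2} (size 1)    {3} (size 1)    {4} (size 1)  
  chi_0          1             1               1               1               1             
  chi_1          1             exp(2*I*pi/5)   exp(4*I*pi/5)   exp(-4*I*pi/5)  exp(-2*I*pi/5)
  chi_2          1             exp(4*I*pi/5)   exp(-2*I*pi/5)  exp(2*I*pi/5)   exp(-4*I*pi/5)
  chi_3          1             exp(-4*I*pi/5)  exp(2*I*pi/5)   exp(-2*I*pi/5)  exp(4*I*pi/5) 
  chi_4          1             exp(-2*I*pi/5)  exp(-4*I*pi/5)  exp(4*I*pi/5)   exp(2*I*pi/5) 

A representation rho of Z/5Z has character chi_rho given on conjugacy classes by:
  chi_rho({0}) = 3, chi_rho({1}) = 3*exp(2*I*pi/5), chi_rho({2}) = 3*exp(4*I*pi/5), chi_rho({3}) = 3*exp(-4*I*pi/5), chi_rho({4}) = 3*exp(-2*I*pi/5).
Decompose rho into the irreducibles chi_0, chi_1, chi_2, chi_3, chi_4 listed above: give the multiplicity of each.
Multiplicities: chi_0: 0, chi_1: 3, chi_2: 0, chi_3: 0, chi_4: 0.

Details: Use <chi_rho, chi> = (1/|G|) sum_C |C| * chi_rho(C) * conj(chi(C)) with |G| = 5 for each irreducible chi in the table:
  <chi_rho, chi_0> = (1/5)[1*(3)*conj(1) + 1*(3*exp(2*I*pi/5))*conj(1) + 1*(3*exp(4*I*pi/5))*conj(1) + 1*(3*exp(-4*I*pi/5))*conj(1) + 1*(3*exp(-2*I*pi/5))*conj(1)]
      = (1/5)[(3) + (3*exp(2*I*pi/5)) + (3*exp(4*I*pi/5)) + (3*exp(-4*I*pi/5)) + (3*exp(-2*I*pi/5))] = 0/5 = 0
  <chi_rho, chi_1> = (1/5)[1*(3)*conj(1) + 1*(3*exp(2*I*pi/5))*conj(exp(2*I*pi/5)) + 1*(3*exp(4*I*pi/5))*conj(exp(4*I*pi/5)) + 1*(3*exp(-4*I*pi/5))*conj(exp(-4*I*pi/5)) + 1*(3*exp(-2*I*pi/5))*conj(exp(-2*I*pi/5))]
      = (1/5)[(3) + (3) + (3) + (3) + (3)] = 15/5 = 3
  <chi_rho, chi_2> = (1/5)[1*(3)*conj(1) + 1*(3*exp(2*I*pi/5))*conj(exp(4*I*pi/5)) + 1*(3*exp(4*I*pi/5))*conj(exp(-2*I*pi/5)) + 1*(3*exp(-4*I*pi/5))*conj(exp(2*I*pi/5)) + 1*(3*exp(-2*I*pi/5))*conj(exp(-4*I*pi/5))]
      = (1/5)[(3) + (3*exp(-2*I*pi/5)) + (3*exp(-4*I*pi/5)) + (3*exp(4*I*pi/5)) + (3*exp(2*I*pi/5))] = 0/5 = 0
  <chi_rho, chi_3> = (1/5)[1*(3)*conj(1) + 1*(3*exp(2*I*pi/5))*conj(exp(-4*I*pi/5)) + 1*(3*exp(4*I*pi/5))*conj(exp(2*I*pi/5)) + 1*(3*exp(-4*I*pi/5))*conj(exp(-2*I*pi/5)) + 1*(3*exp(-2*I*pi/5))*conj(exp(4*I*pi/5))]
      = (1/5)[(3) + (3*exp(-4*I*pi/5)) + (3*exp(2*I*pi/5)) + (3*exp(-2*I*pi/5)) + (3*exp(4*I*pi/5))] = 0/5 = 0
  <chi_rho, chi_4> = (1/5)[1*(3)*conj(1) + 1*(3*exp(2*I*pi/5))*conj(exp(-2*I*pi/5)) + 1*(3*exp(4*I*pi/5))*conj(exp(-4*I*pi/5)) + 1*(3*exp(-4*I*pi/5))*conj(exp(4*I*pi/5)) + 1*(3*exp(-2*I*pi/5))*conj(exp(2*I*pi/5))]
      = (1/5)[(3) + (3*exp(4*I*pi/5)) + (3*exp(-2*I*pi/5)) + (3*exp(2*I*pi/5)) + (3*exp(-4*I*pi/5))] = 0/5 = 0
(Exp terms are combined using exp(i*s)*conj(exp(i*t)) = exp(i*(s-t)), and sums of them are collapsed using the identity that for every m > 1 the m distinct m-th roots of unity sum to 0, e.g. 1 + exp(2*I*pi/3) + exp(-2*I*pi/3) = 0.)
Dimension check: dim(rho) = sum (mult * dim) = 0*1 + 3*1 + 0*1 + 0*1 + 0*1 = 3 = chi_rho(e) = 3.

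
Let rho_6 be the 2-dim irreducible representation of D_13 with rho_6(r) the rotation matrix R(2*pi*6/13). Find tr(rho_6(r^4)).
chi_{rho_6}(r^4) = 2*cos(2*pi*6*4/13) = 2*cos(4*pi/13)

Proof sketch: rho_6(r^4) is rotation by angle 2*pi*6*4/13, whose trace is 2*cos(2*pi*6*4/13) = 2*cos(4*pi/13).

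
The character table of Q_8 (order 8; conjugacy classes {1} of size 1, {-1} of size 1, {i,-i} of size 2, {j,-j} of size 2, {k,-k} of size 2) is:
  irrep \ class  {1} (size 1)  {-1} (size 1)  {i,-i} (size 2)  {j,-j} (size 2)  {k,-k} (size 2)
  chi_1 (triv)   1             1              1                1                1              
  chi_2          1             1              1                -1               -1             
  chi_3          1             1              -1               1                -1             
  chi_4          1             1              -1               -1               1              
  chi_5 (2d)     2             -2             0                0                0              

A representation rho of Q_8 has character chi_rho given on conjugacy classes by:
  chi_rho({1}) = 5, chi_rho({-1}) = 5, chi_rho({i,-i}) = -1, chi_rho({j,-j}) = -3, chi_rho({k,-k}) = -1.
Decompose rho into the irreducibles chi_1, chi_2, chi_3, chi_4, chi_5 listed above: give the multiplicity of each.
Multiplicities: chi_1: 0, chi_2: 2, chi_3: 1, chi_4: 2, chi_5: 0.

Explanation: Use <chi_rho, chi> = (1/|G|) sum_C |C| * chi_rho(C) * conj(chi(C)) with |G| = 8 for each irreducible chi in the table:
  <chi_rho, chi_1> = (1/8)[1*(5)*conj(1) + 1*(5)*conj(1) + 2*(-1)*conj(1) + 2*(-3)*conj(1) + 2*(-1)*conj(1)]
      = (1/8)[(5) + (5) + (-2) + (-6) + (-2)] = 0/8 = 0
  <chi_rho, chi_2> = (1/8)[1*(5)*conj(1) + 1*(5)*conj(1) + 2*(-1)*conj(1) + 2*(-3)*conj(-1) + 2*(-1)*conj(-1)]
      = (1/8)[(5) + (5) + (-2) + (6) + (2)] = 16/8 = 2
  <chi_rho, chi_3> = (1/8)[1*(5)*conj(1) + 1*(5)*conj(1) + 2*(-1)*conj(-1) + 2*(-3)*conj(1) + 2*(-1)*conj(-1)]
      = (1/8)[(5) + (5) + (2) + (-6) + (2)] = 8/8 = 1
  <chi_rho, chi_4> = (1/8)[1*(5)*conj(1) + 1*(5)*conj(1) + 2*(-1)*conj(-1) + 2*(-3)*conj(-1) + 2*(-1)*conj(1)]
      = (1/8)[(5) + (5) + (2) + (6) + (-2)] = 16/8 = 2
  <chi_rho, chi_5> = (1/8)[1*(5)*conj(2) + 1*(5)*conj(-2) + 2*(-1)*conj(0) + 2*(-3)*conj(0) + 2*(-1)*conj(0)]
      = (1/8)[(10) + (-10) + (0) + (0) + (0)] = 0/8 = 0
Dimension check: dim(rho) = sum (mult * dim) = 0*1 + 2*1 + 1*1 + 2*1 + 0*2 = 5 = chi_rho(e) = 5.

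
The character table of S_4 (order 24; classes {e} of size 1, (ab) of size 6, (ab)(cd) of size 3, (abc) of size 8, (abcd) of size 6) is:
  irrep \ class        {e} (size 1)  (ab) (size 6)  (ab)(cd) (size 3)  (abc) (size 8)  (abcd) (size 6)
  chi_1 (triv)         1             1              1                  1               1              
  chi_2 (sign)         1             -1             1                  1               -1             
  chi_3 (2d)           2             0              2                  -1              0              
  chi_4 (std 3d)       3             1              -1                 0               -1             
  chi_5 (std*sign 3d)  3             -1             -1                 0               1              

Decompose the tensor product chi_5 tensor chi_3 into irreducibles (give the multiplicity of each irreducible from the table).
chi_5 tensor chi_3 = chi_4 + chi_5 (all other irreducibles have multiplicity 0).

Details: The character of a tensor product is the pointwise product (chi_5 * chi_3)(C) = chi_5(C) * chi_3(C):
  {e}: (3)*(2), (ab): (-1)*(0), (ab)(cd): (-1)*(2), (abc): (0)*(-1), (abcd): (1)*(0)
so (chi_5 * chi_3) takes values
  {e} -> 6, (ab) -> 0, (ab)(cd) -> -2, (abc) -> 0, (abcd) -> 0.
Now take the inner product of this character with each irreducible chi from the table, <chi_5*chi_3, chi> = (1/24) sum_C |C| (chi_5*chi_3)(C) conj(chi(C)):
  <chi_5*chi_3, chi_1> = (1/24)[1*(6)*conj(1) + 6*(0)*conj(1) + 3*(-2)*conj(1) + 8*(0)*conj(1) + 6*(0)*conj(1)]
      = (1/24)[(6) + (0) + (-6) + (0) + (0)] = 0/24 = 0
  <chi_5*chi_3, chi_2> = (1/24)[1*(6)*conj(1) + 6*(0)*conj(-1) + 3*(-2)*conj(1) + 8*(0)*conj(1) + 6*(0)*conj(-1)]
      = (1/24)[(6) + (0) + (-6) + (0) + (0)] = 0/24 = 0
  <chi_5*chi_3, chi_3> = (1/24)[1*(6)*conj(2) + 6*(0)*conj(0) + 3*(-2)*conj(2) + 8*(0)*conj(-1) + 6*(0)*conj(0)]
      = (1/24)[(12) + (0) + (-12) + (0) + (0)] = 0/24 = 0
  <chi_5*chi_3, chi_4> = (1/24)[1*(6)*conj(3) + 6*(0)*conj(1) + 3*(-2)*conj(-1) + 8*(0)*conj(0) + 6*(0)*conj(-1)]
      = (1/24)[(18) + (0) + (6) + (0) + (0)] = 24/24 = 1
  <chi_5*chi_3, chi_5> = (1/24)[1*(6)*conj(3) + 6*(0)*conj(-1) + 3*(-2)*conj(-1) + 8*(0)*conj(0) + 6*(0)*conj(1)]
      = (1/24)[(18) + (0) + (6) + (0) + (0)] = 24/24 = 1
Hence the multiplicities are chi_4: 1, chi_5: 1. Dimension check: dim(chi_5)*dim(chi_3) = 3*2 = 6 and sum (mult * dim) = 1*3 + 1*3 = 6.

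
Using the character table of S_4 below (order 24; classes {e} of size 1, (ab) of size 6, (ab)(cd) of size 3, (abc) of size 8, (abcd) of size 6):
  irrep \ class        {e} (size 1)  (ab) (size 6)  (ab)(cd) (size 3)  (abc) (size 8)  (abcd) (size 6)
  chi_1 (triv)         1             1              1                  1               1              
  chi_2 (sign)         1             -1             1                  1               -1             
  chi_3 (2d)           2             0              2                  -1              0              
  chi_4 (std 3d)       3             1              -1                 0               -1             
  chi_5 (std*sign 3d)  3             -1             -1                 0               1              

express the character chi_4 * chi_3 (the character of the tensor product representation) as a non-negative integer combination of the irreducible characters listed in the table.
chi_4 tensor chi_3 = chi_4 + chi_5 (all other irreducibles have multiplicity 0).

Argument: The character of a tensor product is the pointwise product (chi_4 * chi_3)(C) = chi_4(C) * chi_3(C):
  {e}: (3)*(2), (ab): (1)*(0), (ab)(cd): (-1)*(2), (abc): (0)*(-1), (abcd): (-1)*(0)
so (chi_4 * chi_3) takes values
  {e} -> 6, (ab) -> 0, (ab)(cd) -> -2, (abc) -> 0, (abcd) -> 0.
Now take the inner product of this character with each irreducible chi from the table, <chi_4*chi_3, chi> = (1/24) sum_C |C| (chi_4*chi_3)(C) conj(chi(C)):
  <chi_4*chi_3, chi_1> = (1/24)[1*(6)*conj(1) + 6*(0)*conj(1) + 3*(-2)*conj(1) + 8*(0)*conj(1) + 6*(0)*conj(1)]
      = (1/24)[(6) + (0) + (-6) + (0) + (0)] = 0/24 = 0
  <chi_4*chi_3, chi_2> = (1/24)[1*(6)*conj(1) + 6*(0)*conj(-1) + 3*(-2)*conj(1) + 8*(0)*conj(1) + 6*(0)*conj(-1)]
      = (1/24)[(6) + (0) + (-6) + (0) + (0)] = 0/24 = 0
  <chi_4*chi_3, chi_3> = (1/24)[1*(6)*conj(2) + 6*(0)*conj(0) + 3*(-2)*conj(2) + 8*(0)*conj(-1) + 6*(0)*conj(0)]
      = (1/24)[(12) + (0) + (-12) + (0) + (0)] = 0/24 = 0
  <chi_4*chi_3, chi_4> = (1/24)[1*(6)*conj(3) + 6*(0)*conj(1) + 3*(-2)*conj(-1) + 8*(0)*conj(0) + 6*(0)*conj(-1)]
      = (1/24)[(18) + (0) + (6) + (0) + (0)] = 24/24 = 1
  <chi_4*chi_3, chi_5> = (1/24)[1*(6)*conj(3) + 6*(0)*conj(-1) + 3*(-2)*conj(-1) + 8*(0)*conj(0) + 6*(0)*conj(1)]
      = (1/24)[(18) + (0) + (6) + (0) + (0)] = 24/24 = 1
Hence the multiplicities are chi_4: 1, chi_5: 1. Dimension check: dim(chi_4)*dim(chi_3) = 3*2 = 6 and sum (mult * dim) = 1*3 + 1*3 = 6.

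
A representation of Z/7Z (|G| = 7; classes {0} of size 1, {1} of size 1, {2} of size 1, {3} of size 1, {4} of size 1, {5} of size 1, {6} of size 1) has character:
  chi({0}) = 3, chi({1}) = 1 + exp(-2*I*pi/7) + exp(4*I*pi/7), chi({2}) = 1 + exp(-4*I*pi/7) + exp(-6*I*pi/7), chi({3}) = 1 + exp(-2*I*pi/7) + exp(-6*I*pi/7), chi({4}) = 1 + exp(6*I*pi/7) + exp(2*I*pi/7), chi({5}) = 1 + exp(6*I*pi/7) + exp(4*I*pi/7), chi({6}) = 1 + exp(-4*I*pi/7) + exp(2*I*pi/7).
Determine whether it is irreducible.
Not irreducible (reducible): <chi, chi> = 3 > 1.

<chi, chi> = (1/|G|) sum_C |C| * |chi(C)|^2 = (1/7)[1*|3|^2 + 1*|1 + exp(-2*I*pi/7) + exp(4*I*pi/7)|^2 + 1*|1 + exp(-4*I*pi/7) + exp(-6*I*pi/7)|^2 + 1*|1 + exp(-2*I*pi/7) + exp(-6*I*pi/7)|^2 + 1*|1 + exp(6*I*pi/7) + exp(2*I*pi/7)|^2 + 1*|1 + exp(6*I*pi/7) + exp(4*I*pi/7)|^2 + 1*|1 + exp(-4*I*pi/7) + exp(2*I*pi/7)|^2]
  = (1/7)[(9) + (2) + (2) + (2) + (2) + (2) + (2)] = 21/7 = 3.
(Exp terms are combined using exp(i*s)*conj(exp(i*t)) = exp(i*(s-t)), and sums of them are collapsed using the identity that for every m > 1 the m distinct m-th roots of unity sum to 0, e.g. 1 + exp(2*I*pi/3) + exp(-2*I*pi/3) = 0.)
A character is irreducible iff <chi, chi> = 1, so this representation is reducible.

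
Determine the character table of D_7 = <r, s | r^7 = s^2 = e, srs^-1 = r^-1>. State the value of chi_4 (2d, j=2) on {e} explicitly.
Conjugacy classes: {e} of size 1, {r^1, r^6} of size 2, {r^2, r^5} of size 2, {r^3, r^4} of size 2, {s, sr, ..., sr^6} of size 7.
Character table:
  irrep \ class              {e} (size 1)  {r^1, r^6} (size 2)  {r^2, r^5} (size 2)  {r^3, r^4} (size 2)  {s, sr, ..., sr^6} (size 7)
  chi_1 (triv)               1             1                    1                    1                    1                          
  chi_2 (sign: r->1, s->-1)  1             1                    1                    1                    -1                         
  chi_3 (2d, j=1)            2             2*cos(2*pi/7)        -2*cos(3*pi/7)       -2*cos(pi/7)         0                          
  chi_4 (2d, j=2)            2             -2*cos(3*pi/7)       -2*cos(pi/7)         2*cos(2*pi/7)        0                          
  chi_5 (2d, j=3)            2             -2*cos(pi/7)         2*cos(2*pi/7)        -2*cos(3*pi/7)       0                          

Spot check: chi_4 (2d, j=2) on {e} = 2.

Solution. D_7 has order 2*7 = 14 with 5 conjugacy classes, hence 5 irreducibles. Sum of squared dims 1 + 1 + 4 + 4 + 4 = 14 = |G|. Linear characters come from the abelianisation; the 2-dimensional irreps have character r^k -> 2*cos(2*pi*j*k/7), reflections -> 0.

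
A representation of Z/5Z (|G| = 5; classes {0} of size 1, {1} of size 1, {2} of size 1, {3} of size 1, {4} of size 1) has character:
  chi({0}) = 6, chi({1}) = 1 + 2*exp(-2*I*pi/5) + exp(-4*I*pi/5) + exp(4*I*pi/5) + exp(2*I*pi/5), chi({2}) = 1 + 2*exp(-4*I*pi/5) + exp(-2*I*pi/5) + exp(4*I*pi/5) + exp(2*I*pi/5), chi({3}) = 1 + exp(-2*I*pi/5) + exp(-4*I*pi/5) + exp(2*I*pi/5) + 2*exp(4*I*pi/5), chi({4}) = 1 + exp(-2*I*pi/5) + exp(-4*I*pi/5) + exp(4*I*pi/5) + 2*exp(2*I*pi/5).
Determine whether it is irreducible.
Not irreducible (reducible): <chi, chi> = 8 > 1.

<chi, chi> = (1/|G|) sum_C |C| * |chi(C)|^2 = (1/5)[1*|6|^2 + 1*|1 + 2*exp(-2*I*pi/5) + exp(-4*I*pi/5) + exp(4*I*pi/5) + exp(2*I*pi/5)|^2 + 1*|1 + 2*exp(-4*I*pi/5) + exp(-2*I*pi/5) + exp(4*I*pi/5) + exp(2*I*pi/5)|^2 + 1*|1 + exp(-2*I*pi/5) + exp(-4*I*pi/5) + exp(2*I*pi/5) + 2*exp(4*I*pi/5)|^2 + 1*|1 + exp(-2*I*pi/5) + exp(-4*I*pi/5) + exp(4*I*pi/5) + 2*exp(2*I*pi/5)|^2]
  = (1/5)[(36) + (1) + (1) + (1) + (1)] = 40/5 = 8.
(Exp terms are combined using exp(i*s)*conj(exp(i*t)) = exp(i*(s-t)), and sums of them are collapsed using the identity that for every m > 1 the m distinct m-th roots of unity sum to 0, e.g. 1 + exp(2*I*pi/3) + exp(-2*I*pi/3) = 0.)
A character is irreducible iff <chi, chi> = 1, so this representation is reducible.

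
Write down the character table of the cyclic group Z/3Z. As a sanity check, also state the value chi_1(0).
Character table of Z/3Z (irreps indexed chi_0,...,chi_2 with chi_k(m) = zeta_3^(k*m), zeta_3 = exp(2*pi*i/3)):
  irrep \ class  {0} (size 1)  {1} (size 1)    {2} (size 1)  
  chi_0          1             1               1             
  chi_1          1             exp(2*I*pi/3)   exp(-2*I*pi/3)
  chi_2          1             exp(-2*I*pi/3)  exp(2*I*pi/3) 

Spot check: chi_1(0) = zeta_3^(1*0) = zeta_3^0 = 1.

Why: Z/3Z is abelian, so all 3 irreducible complex representations are 1-dimensional. They are given by chi_k(m) = zeta_3^(k*m) for k = 0,...,2. Row orthogonality: sum_m chi_k(m) conj(chi_l(m)) = 3 * [k = l].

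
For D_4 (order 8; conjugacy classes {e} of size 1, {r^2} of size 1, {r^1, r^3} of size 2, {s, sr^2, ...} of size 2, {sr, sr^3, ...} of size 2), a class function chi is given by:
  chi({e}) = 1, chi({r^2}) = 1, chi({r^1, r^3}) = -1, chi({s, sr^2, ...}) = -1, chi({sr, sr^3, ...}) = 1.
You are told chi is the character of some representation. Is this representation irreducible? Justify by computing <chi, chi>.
Irreducible: <chi, chi> = 1.

<chi, chi> = (1/|G|) sum_C |C| * |chi(C)|^2 = (1/8)[1*|1|^2 + 1*|1|^2 + 2*|-1|^2 + 2*|-1|^2 + 2*|1|^2]
  = (1/8)[(1) + (1) + (2) + (2) + (2)] = 8/8 = 1.
A character is irreducible iff <chi, chi> = 1, so this representation is irreducible.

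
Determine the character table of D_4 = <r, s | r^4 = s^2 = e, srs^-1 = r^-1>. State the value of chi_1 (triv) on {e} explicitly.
Conjugacy classes: {e} of size 1, {r^2} of size 1, {r^1, r^3} of size 2, {s, sr^2, ...} of size 2, {sr, sr^3, ...} of size 2.
Character table:
  irrep \ class              {e} (size 1)  {r^2} (size 1)  {r^1, r^3} (size 2)  {s, sr^2, ...} (size 2)  {sr, sr^3, ...} (size 2)
  chi_1 (triv)               1             1               1                    1                        1                       
  chi_2 (sign: r->1, s->-1)  1             1               1                    -1                       -1                      
  chi_3 (r->-1, s->1)        1             1               -1                   1                        -1                      
  chi_4 (r->-1, s->-1)       1             1               -1                   -1                       1                       
  chi_5 (2d, j=1)            2             -2              0                    0                        0                       

Spot check: chi_1 (triv) on {e} = 1.

Proof sketch: D_4 has order 2*4 = 8 with 5 conjugacy classes, hence 5 irreducibles. Sum of squared dims 1 + 1 + 1 + 1 + 4 = 8 = |G|. Linear characters come from the abelianisation; the 2-dimensional irreps have character r^k -> 2*cos(2*pi*j*k/4), reflections -> 0.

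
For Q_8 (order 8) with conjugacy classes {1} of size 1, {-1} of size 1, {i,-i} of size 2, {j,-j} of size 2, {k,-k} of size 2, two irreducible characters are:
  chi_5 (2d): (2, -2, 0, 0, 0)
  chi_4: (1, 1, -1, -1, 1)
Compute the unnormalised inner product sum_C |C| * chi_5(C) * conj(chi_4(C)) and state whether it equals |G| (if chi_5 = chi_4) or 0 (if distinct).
Sum = 0; so <chi_5, chi_4> = 0 (distinct irreducibles are orthogonal).

Argument: Compute term by term over conjugacy classes (|C| * chi_5(C) * conj(chi_4(C))):
  1*(2)*conj(1) + 1*(-2)*conj(1) + 2*(0)*conj(-1) + 2*(0)*conj(-1) + 2*(0)*conj(1)
  = (2) + (-2) + (0) + (0) + (0)
  = 0.
Dividing by |G| = 8 gives 0/8 = 0, matching the row-orthogonality relation <chi_5, chi_4> = [chi_5 = chi_4].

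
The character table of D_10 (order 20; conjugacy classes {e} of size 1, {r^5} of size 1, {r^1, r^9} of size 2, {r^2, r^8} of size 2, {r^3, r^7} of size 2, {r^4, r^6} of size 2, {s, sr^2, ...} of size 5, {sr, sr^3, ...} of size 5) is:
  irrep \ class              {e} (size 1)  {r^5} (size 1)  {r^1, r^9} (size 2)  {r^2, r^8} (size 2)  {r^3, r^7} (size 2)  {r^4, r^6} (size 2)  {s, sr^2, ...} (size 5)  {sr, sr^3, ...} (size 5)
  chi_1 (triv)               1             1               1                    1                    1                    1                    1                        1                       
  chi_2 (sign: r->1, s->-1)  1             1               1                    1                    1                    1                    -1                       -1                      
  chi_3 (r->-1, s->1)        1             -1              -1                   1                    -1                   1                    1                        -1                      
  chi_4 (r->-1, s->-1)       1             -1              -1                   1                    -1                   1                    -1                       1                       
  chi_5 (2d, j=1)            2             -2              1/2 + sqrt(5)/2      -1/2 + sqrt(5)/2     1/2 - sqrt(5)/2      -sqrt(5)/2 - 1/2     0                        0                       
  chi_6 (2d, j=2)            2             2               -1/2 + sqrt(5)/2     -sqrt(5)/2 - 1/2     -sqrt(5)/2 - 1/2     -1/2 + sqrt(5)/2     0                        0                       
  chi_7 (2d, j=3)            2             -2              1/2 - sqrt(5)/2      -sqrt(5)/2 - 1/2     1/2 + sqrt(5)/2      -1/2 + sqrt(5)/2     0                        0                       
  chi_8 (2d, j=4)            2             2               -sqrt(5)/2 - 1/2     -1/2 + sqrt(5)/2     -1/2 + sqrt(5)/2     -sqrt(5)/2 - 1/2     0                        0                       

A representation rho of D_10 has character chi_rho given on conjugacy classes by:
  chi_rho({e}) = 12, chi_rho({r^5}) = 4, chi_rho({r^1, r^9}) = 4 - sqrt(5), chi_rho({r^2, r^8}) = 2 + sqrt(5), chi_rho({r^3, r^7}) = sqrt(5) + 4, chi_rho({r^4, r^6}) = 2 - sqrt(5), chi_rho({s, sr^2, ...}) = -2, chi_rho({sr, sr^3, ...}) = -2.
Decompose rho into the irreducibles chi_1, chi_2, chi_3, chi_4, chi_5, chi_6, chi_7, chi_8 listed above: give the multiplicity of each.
Multiplicities: chi_1: 1, chi_2: 3, chi_3: 0, chi_4: 0, chi_5: 1, chi_6: 0, chi_7: 1, chi_8: 2.

Derivation: Use <chi_rho, chi> = (1/|G|) sum_C |C| * chi_rho(C) * conj(chi(C)) with |G| = 20 for each irreducible chi in the table:
  <chi_rho, chi_1> = (1/20)[1*(12)*conj(1) + 1*(4)*conj(1) + 2*(4 - sqrt(5))*conj(1) + 2*(2 + sqrt(5))*conj(1) + 2*(sqrt(5) + 4)*conj(1) + 2*(2 - sqrt(5))*conj(1) + 5*(-2)*conj(1) + 5*(-2)*conj(1)]
      = (1/20)[(12) + (4) + (8 - 2*sqrt(5)) + (4 + 2*sqrt(5)) + (2*sqrt(5) + 8) + (4 - 2*sqrt(5)) + (-10) + (-10)] = 20/20 = 1
  <chi_rho, chi_2> = (1/20)[1*(12)*conj(1) + 1*(4)*conj(1) + 2*(4 - sqrt(5))*conj(1) + 2*(2 + sqrt(5))*conj(1) + 2*(sqrt(5) + 4)*conj(1) + 2*(2 - sqrt(5))*conj(1) + 5*(-2)*conj(-1) + 5*(-2)*conj(-1)]
      = (1/20)[(12) + (4) + (8 - 2*sqrt(5)) + (4 + 2*sqrt(5)) + (2*sqrt(5) + 8) + (4 - 2*sqrt(5)) + (10) + (10)] = 60/20 = 3
  <chi_rho, chi_3> = (1/20)[1*(12)*conj(1) + 1*(4)*conj(-1) + 2*(4 - sqrt(5))*conj(-1) + 2*(2 + sqrt(5))*conj(1) + 2*(sqrt(5) + 4)*conj(-1) + 2*(2 - sqrt(5))*conj(1) + 5*(-2)*conj(1) + 5*(-2)*conj(-1)]
      = (1/20)[(12) + (-4) + (-8 + 2*sqrt(5)) + (4 + 2*sqrt(5)) + (-8 - 2*sqrt(5)) + (4 - 2*sqrt(5)) + (-10) + (10)] = 0/20 = 0
  <chi_rho, chi_4> = (1/20)[1*(12)*conj(1) + 1*(4)*conj(-1) + 2*(4 - sqrt(5))*conj(-1) + 2*(2 + sqrt(5))*conj(1) + 2*(sqrt(5) + 4)*conj(-1) + 2*(2 - sqrt(5))*conj(1) + 5*(-2)*conj(-1) + 5*(-2)*conj(1)]
      = (1/20)[(12) + (-4) + (-8 + 2*sqrt(5)) + (4 + 2*sqrt(5)) + (-8 - 2*sqrt(5)) + (4 - 2*sqrt(5)) + (10) + (-10)] = 0/20 = 0
  <chi_rho, chi_5> = (1/20)[1*(12)*conj(2) + 1*(4)*conj(-2) + 2*(4 - sqrt(5))*conj(1/2 + sqrt(5)/2) + 2*(2 + sqrt(5))*conj(-1/2 + sqrt(5)/2) + 2*(sqrt(5) + 4)*conj(1/2 - sqrt(5)/2) + 2*(2 - sqrt(5))*conj(-sqrt(5)/2 - 1/2) + 5*(-2)*conj(0) + 5*(-2)*conj(0)]
      = (1/20)[(24) + (-8) + (-1 + 3*sqrt(5)) + (sqrt(5) + 3) + (-3*sqrt(5) - 1) + (3 - sqrt(5)) + (0) + (0)] = 20/20 = 1
  <chi_rho, chi_6> = (1/20)[1*(12)*conj(2) + 1*(4)*conj(2) + 2*(4 - sqrt(5))*conj(-1/2 + sqrt(5)/2) + 2*(2 + sqrt(5))*conj(-sqrt(5)/2 - 1/2) + 2*(sqrt(5) + 4)*conj(-sqrt(5)/2 - 1/2) + 2*(2 - sqrt(5))*conj(-1/2 + sqrt(5)/2) + 5*(-2)*conj(0) + 5*(-2)*conj(0)]
      = (1/20)[(24) + (8) + (-9 + 5*sqrt(5)) + (-7 - 3*sqrt(5)) + (-5*sqrt(5) - 9) + (-7 + 3*sqrt(5)) + (0) + (0)] = 0/20 = 0
  <chi_rho, chi_7> = (1/20)[1*(12)*conj(2) + 1*(4)*conj(-2) + 2*(4 - sqrt(5))*conj(1/2 - sqrt(5)/2) + 2*(2 + sqrt(5))*conj(-sqrt(5)/2 - 1/2) + 2*(sqrt(5) + 4)*conj(1/2 + sqrt(5)/2) + 2*(2 - sqrt(5))*conj(-1/2 + sqrt(5)/2) + 5*(-2)*conj(0) + 5*(-2)*conj(0)]
      = (1/20)[(24) + (-8) + (9 - 5*sqrt(5)) + (-7 - 3*sqrt(5)) + (9 + 5*sqrt(5)) + (-7 + 3*sqrt(5)) + (0) + (0)] = 20/20 = 1
  <chi_rho, chi_8> = (1/20)[1*(12)*conj(2) + 1*(4)*conj(2) + 2*(4 - sqrt(5))*conj(-sqrt(5)/2 - 1/2) + 2*(2 + sqrt(5))*conj(-1/2 + sqrt(5)/2) + 2*(sqrt(5) + 4)*conj(-1/2 + sqrt(5)/2) + 2*(2 - sqrt(5))*conj(-sqrt(5)/2 - 1/2) + 5*(-2)*conj(0) + 5*(-2)*conj(0)]
      = (1/20)[(24) + (8) + (1 - 3*sqrt(5)) + (sqrt(5) + 3) + (1 + 3*sqrt(5)) + (3 - sqrt(5)) + (0) + (0)] = 40/20 = 2
Dimension check: dim(rho) = sum (mult * dim) = 1*1 + 3*1 + 0*1 + 0*1 + 1*2 + 0*2 + 1*2 + 2*2 = 12 = chi_rho(e) = 12.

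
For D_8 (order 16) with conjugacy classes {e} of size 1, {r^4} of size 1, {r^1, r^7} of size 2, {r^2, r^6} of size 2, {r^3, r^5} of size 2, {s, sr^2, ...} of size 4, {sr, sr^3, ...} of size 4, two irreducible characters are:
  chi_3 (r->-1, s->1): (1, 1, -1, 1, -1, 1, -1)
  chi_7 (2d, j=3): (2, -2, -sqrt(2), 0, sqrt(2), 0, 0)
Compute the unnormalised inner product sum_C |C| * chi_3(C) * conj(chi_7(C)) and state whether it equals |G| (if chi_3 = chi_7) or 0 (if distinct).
Sum = 0; so <chi_3, chi_7> = 0 (distinct irreducibles are orthogonal).

Justification: Compute term by term over conjugacy classes (|C| * chi_3(C) * conj(chi_7(C))):
  1*(1)*conj(2) + 1*(1)*conj(-2) + 2*(-1)*conj(-sqrt(2)) + 2*(1)*conj(0) + 2*(-1)*conj(sqrt(2)) + 4*(1)*conj(0) + 4*(-1)*conj(0)
  = (2) + (-2) + (2*sqrt(2)) + (0) + (-2*sqrt(2)) + (0) + (0)
  = 0.
Dividing by |G| = 16 gives 0/16 = 0, matching the row-orthogonality relation <chi_3, chi_7> = [chi_3 = chi_7].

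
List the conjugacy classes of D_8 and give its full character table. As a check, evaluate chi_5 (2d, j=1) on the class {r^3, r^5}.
Conjugacy classes: {e} of size 1, {r^4} of size 1, {r^1, r^7} of size 2, {r^2, r^6} of size 2, {r^3, r^5} of size 2, {s, sr^2, ...} of size 4, {sr, sr^3, ...} of size 4.
Character table:
  irrep \ class              {e} (size 1)  {r^4} (size 1)  {r^1, r^7} (size 2)  {r^2, r^6} (size 2)  {r^3, r^5} (size 2)  {s, sr^2, ...} (size 4)  {sr, sr^3, ...} (size 4)
  chi_1 (triv)               1             1               1                    1                    1                    1                        1                       
  chi_2 (sign: r->1, s->-1)  1             1               1                    1                    1                    -1                       -1                      
  chi_3 (r->-1, s->1)        1             1               -1                   1                    -1                   1                        -1                      
  chi_4 (r->-1, s->-1)       1             1               -1                   1                    -1                   -1                       1                       
  chi_5 (2d, j=1)            2             -2              sqrt(2)              0                    -sqrt(2)             0                        0                       
  chi_6 (2d, j=2)            2             2               0                    -2                   0                    0                        0                       
  chi_7 (2d, j=3)            2             -2              -sqrt(2)             0                    sqrt(2)              0                        0                       

Spot check: chi_5 (2d, j=1) on {r^3, r^5} = -sqrt(2).

Proof sketch: D_8 has order 2*8 = 16 with 7 conjugacy classes, hence 7 irreducibles. Sum of squared dims 1 + 1 + 1 + 1 + 4 + 4 + 4 = 16 = |G|. Linear characters come from the abelianisation; the 2-dimensional irreps have character r^k -> 2*cos(2*pi*j*k/8), reflections -> 0.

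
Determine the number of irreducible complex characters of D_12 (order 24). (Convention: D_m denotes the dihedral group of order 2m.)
9

Justification: The number of irreducible complex representations of a finite group equals its number of conjugacy classes. D_12 has 9 conjugacy classes (n/2 + 3 for n even), so D_12 (order 24) has exactly 9 irreducible complex representations.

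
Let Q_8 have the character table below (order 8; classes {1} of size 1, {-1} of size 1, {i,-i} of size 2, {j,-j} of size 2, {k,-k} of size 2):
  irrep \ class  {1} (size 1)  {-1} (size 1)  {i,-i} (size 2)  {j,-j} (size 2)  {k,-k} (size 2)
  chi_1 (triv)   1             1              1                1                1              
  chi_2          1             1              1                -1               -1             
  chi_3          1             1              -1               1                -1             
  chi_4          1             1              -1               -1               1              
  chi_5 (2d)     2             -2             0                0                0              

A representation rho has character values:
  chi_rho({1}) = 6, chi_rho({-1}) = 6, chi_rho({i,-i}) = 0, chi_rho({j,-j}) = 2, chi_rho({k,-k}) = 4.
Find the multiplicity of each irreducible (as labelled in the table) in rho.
Multiplicities: chi_1: 3, chi_2: 0, chi_3: 1, chi_4: 2, chi_5: 0.

Why: Use <chi_rho, chi> = (1/|G|) sum_C |C| * chi_rho(C) * conj(chi(C)) with |G| = 8 for each irreducible chi in the table:
  <chi_rho, chi_1> = (1/8)[1*(6)*conj(1) + 1*(6)*conj(1) + 2*(0)*conj(1) + 2*(2)*conj(1) + 2*(4)*conj(1)]
      = (1/8)[(6) + (6) + (0) + (4) + (8)] = 24/8 = 3
  <chi_rho, chi_2> = (1/8)[1*(6)*conj(1) + 1*(6)*conj(1) + 2*(0)*conj(1) + 2*(2)*conj(-1) + 2*(4)*conj(-1)]
      = (1/8)[(6) + (6) + (0) + (-4) + (-8)] = 0/8 = 0
  <chi_rho, chi_3> = (1/8)[1*(6)*conj(1) + 1*(6)*conj(1) + 2*(0)*conj(-1) + 2*(2)*conj(1) + 2*(4)*conj(-1)]
      = (1/8)[(6) + (6) + (0) + (4) + (-8)] = 8/8 = 1
  <chi_rho, chi_4> = (1/8)[1*(6)*conj(1) + 1*(6)*conj(1) + 2*(0)*conj(-1) + 2*(2)*conj(-1) + 2*(4)*conj(1)]
      = (1/8)[(6) + (6) + (0) + (-4) + (8)] = 16/8 = 2
  <chi_rho, chi_5> = (1/8)[1*(6)*conj(2) + 1*(6)*conj(-2) + 2*(0)*conj(0) + 2*(2)*conj(0) + 2*(4)*conj(0)]
      = (1/8)[(12) + (-12) + (0) + (0) + (0)] = 0/8 = 0
Dimension check: dim(rho) = sum (mult * dim) = 3*1 + 0*1 + 1*1 + 2*1 + 0*2 = 6 = chi_rho(e) = 6.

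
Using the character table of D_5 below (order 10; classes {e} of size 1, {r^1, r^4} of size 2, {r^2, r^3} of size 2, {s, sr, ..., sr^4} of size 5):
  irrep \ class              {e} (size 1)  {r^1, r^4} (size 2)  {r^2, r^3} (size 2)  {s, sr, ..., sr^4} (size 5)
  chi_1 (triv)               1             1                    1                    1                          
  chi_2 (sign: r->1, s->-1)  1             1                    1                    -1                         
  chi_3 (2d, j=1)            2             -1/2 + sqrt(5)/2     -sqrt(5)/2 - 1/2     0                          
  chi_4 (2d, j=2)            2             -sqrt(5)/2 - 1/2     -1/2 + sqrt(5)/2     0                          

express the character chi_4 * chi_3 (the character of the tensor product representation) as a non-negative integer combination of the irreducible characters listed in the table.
chi_4 tensor chi_3 = chi_3 + chi_4 (all other irreducibles have multiplicity 0).

The character of a tensor product is the pointwise product (chi_4 * chi_3)(C) = chi_4(C) * chi_3(C):
  {e}: (2)*(2), {r^1, r^4}: (-sqrt(5)/2 - 1/2)*(-1/2 + sqrt(5)/2), {r^2, r^3}: (-1/2 + sqrt(5)/2)*(-sqrt(5)/2 - 1/2), {s, sr, ..., sr^4}: (0)*(0)
so (chi_4 * chi_3) takes values
  {e} -> 4, {r^1, r^4} -> -1, {r^2, r^3} -> -1, {s, sr, ..., sr^4} -> 0.
Now take the inner product of this character with each irreducible chi from the table, <chi_4*chi_3, chi> = (1/10) sum_C |C| (chi_4*chi_3)(C) conj(chi(C)):
  <chi_4*chi_3, chi_1> = (1/10)[1*(4)*conj(1) + 2*(-1)*conj(1) + 2*(-1)*conj(1) + 5*(0)*conj(1)]
      = (1/10)[(4) + (-2) + (-2) + (0)] = 0/10 = 0
  <chi_4*chi_3, chi_2> = (1/10)[1*(4)*conj(1) + 2*(-1)*conj(1) + 2*(-1)*conj(1) + 5*(0)*conj(-1)]
      = (1/10)[(4) + (-2) + (-2) + (0)] = 0/10 = 0
  <chi_4*chi_3, chi_3> = (1/10)[1*(4)*conj(2) + 2*(-1)*conj(-1/2 + sqrt(5)/2) + 2*(-1)*conj(-sqrt(5)/2 - 1/2) + 5*(0)*conj(0)]
      = (1/10)[(8) + (1 - sqrt(5)) + (1 + sqrt(5)) + (0)] = 10/10 = 1
  <chi_4*chi_3, chi_4> = (1/10)[1*(4)*conj(2) + 2*(-1)*conj(-sqrt(5)/2 - 1/2) + 2*(-1)*conj(-1/2 + sqrt(5)/2) + 5*(0)*conj(0)]
      = (1/10)[(8) + (1 + sqrt(5)) + (1 - sqrt(5)) + (0)] = 10/10 = 1
Hence the multiplicities are chi_3: 1, chi_4: 1. Dimension check: dim(chi_4)*dim(chi_3) = 2*2 = 4 and sum (mult * dim) = 1*2 + 1*2 = 4.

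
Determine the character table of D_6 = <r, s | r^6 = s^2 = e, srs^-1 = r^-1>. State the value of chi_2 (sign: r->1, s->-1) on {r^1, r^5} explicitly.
Conjugacy classes: {e} of size 1, {r^3} of size 1, {r^1, r^5} of size 2, {r^2, r^4} of size 2, {s, sr^2, ...} of size 3, {sr, sr^3, ...} of size 3.
Character table:
  irrep \ class              {e} (size 1)  {r^3} (size 1)  {r^1, r^5} (size 2)  {r^2, r^4} (size 2)  {s, sr^2, ...} (size 3)  {sr, sr^3, ...} (size 3)
  chi_1 (triv)               1             1               1                    1                    1                        1                       
  chi_2 (sign: r->1, s->-1)  1             1               1                    1                    -1                       -1                      
  chi_3 (r->-1, s->1)        1             -1              -1                   1                    1                        -1                      
  chi_4 (r->-1, s->-1)       1             -1              -1                   1                    -1                       1                       
  chi_5 (2d, j=1)            2             -2              1                    -1                   0                        0                       
  chi_6 (2d, j=2)            2             2               -1                   -1                   0                        0                       

Spot check: chi_2 (sign: r->1, s->-1) on {r^1, r^5} = 1.

Why: D_6 has order 2*6 = 12 with 6 conjugacy classes, hence 6 irreducibles. Sum of squared dims 1 + 1 + 1 + 1 + 4 + 4 = 12 = |G|. Linear characters come from the abelianisation; the 2-dimensional irreps have character r^k -> 2*cos(2*pi*j*k/6), reflections -> 0.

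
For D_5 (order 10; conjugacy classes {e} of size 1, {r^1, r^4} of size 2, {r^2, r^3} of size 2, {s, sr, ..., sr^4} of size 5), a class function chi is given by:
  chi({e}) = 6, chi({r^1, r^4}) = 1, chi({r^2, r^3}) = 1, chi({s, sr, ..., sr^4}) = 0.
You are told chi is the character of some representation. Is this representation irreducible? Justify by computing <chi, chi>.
Not irreducible (reducible): <chi, chi> = 4 > 1.

Proof sketch: <chi, chi> = (1/|G|) sum_C |C| * |chi(C)|^2 = (1/10)[1*|6|^2 + 2*|1|^2 + 2*|1|^2 + 5*|0|^2]
  = (1/10)[(36) + (2) + (2) + (0)] = 40/10 = 4.
A character is irreducible iff <chi, chi> = 1, so this representation is reducible.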